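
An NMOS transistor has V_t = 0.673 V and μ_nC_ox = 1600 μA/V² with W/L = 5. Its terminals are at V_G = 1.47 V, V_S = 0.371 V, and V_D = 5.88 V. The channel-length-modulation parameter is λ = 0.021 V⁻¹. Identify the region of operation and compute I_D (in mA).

Saturation; I_D = 0.810 mA

V_GS = V_G − V_S = 1.47 − 0.371 = 1.1 V; V_DS = V_D − V_S = 5.88 − 0.371 = 5.51 V.
k_n = μ_nC_ox · (W/L) = 8 mA/V².
V_ov = V_GS − V_t = 1.1 − 0.673 = 0.426 V.
Since V_DS = 5.51 V ≥ V_ov = 0.426 V, the device is in saturation.
I_D = ½ k_n V_ov² (1 + λ V_DS) = 0.5 × 8 × 0.426² × (1 + 0.021 × 5.51) = 0.81 mA.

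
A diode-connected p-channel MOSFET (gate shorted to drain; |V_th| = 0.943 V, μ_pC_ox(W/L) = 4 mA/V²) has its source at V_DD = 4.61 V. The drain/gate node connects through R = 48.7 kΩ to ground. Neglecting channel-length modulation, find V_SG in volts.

With gate tied to drain, V_SG = V_SD ≥ V_SG − |V_th|, so the device is in saturation.
KCL at the drain: ½ k_p (V_SG − |V_th|)² = (V_DD − V_SG)/R.
Let x = V_SG − 0.943. Then 97.4 x² + x − 3.667 = 0, giving x = 0.189 V (positive root), so V_SG = 1.13 V.
I_D = (V_DD − V_SG)/R = (4.61 − 1.13) / 48.7 = 0.0714 mA.

V_SG = 1.13 V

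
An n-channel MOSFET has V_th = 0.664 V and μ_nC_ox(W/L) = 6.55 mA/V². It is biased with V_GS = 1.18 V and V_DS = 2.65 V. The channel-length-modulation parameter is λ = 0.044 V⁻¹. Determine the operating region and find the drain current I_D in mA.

Saturation; I_D = 0.974 mA

V_ov = V_GS − V_th = 1.18 − 0.664 = 0.516 V.
Since V_DS = 2.65 V ≥ V_ov = 0.516 V, the device is in saturation.
I_D = ½ k_n V_ov² (1 + λ V_DS) = 0.5 × 6.55 × 0.516² × (1 + 0.044 × 2.65) = 0.974 mA.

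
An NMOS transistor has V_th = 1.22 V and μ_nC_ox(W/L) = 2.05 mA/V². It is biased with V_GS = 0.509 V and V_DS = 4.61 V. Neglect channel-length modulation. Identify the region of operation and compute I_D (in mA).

Cutoff; I_D = 0 mA

V_GS = 0.509 V < V_th = 1.22 V, so the transistor is in cutoff.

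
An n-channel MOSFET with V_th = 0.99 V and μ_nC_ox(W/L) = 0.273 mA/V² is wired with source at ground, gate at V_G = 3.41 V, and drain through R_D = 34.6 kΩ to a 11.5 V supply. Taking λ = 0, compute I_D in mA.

I_D = 0.317 mA

V_GS = V_G = 3.41 V, so V_ov = 3.41 − 0.99 = 2.42 V.
Assume saturation: I_D = ½ k_n V_ov² = 0.5 × 0.273 × 2.42² = 0.799 mA, giving V_DS = V_DD − I_D R_D = 11.5 − 0.799 × 34.6 = -16.2 V.
But -16.2 V < V_ov = 2.42 V, so the device is actually in triode.
In triode I_D = k_n[V_ov V_DS − ½ V_DS²] and I_D = (V_DD − V_DS)/R_D. Equating: 4.72 V_DS² − 23.86 V_DS + 11.5 = 0, giving V_DS = 0.54 V (the root below V_ov).
I_D = (11.5 − 0.54) / 34.6 = 0.317 mA.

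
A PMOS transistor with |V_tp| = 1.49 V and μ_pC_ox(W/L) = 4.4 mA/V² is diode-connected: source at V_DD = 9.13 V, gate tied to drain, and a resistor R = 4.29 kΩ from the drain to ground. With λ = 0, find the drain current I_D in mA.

With gate tied to drain, V_SG = V_SD ≥ V_SG − |V_tp|, so the device is in saturation.
KCL at the drain: ½ k_p (V_SG − |V_tp|)² = (V_DD − V_SG)/R.
Let x = V_SG − 1.49. Then 9.44 x² + x − 7.64 = 0, giving x = 0.848 V (positive root), so V_SG = 2.34 V.
I_D = (V_DD − V_SG)/R = (9.13 − 2.34) / 4.29 = 1.58 mA.

I_D = 1.58 mA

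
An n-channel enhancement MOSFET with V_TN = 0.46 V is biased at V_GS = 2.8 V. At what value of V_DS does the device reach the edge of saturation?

V_DS,sat = 2.34 V

The boundary between triode and saturation is V_DS = V_GS − V_TN = V_ov.
V_ov = 2.8 − 0.46 = 2.34 V.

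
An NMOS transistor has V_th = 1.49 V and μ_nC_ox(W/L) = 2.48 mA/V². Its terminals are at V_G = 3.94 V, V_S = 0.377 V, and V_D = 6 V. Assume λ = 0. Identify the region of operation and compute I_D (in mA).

V_GS = V_G − V_S = 3.94 − 0.377 = 3.56 V; V_DS = V_D − V_S = 6 − 0.377 = 5.62 V.
V_ov = V_GS − V_th = 3.56 − 1.49 = 2.07 V.
Since V_DS = 5.62 V ≥ V_ov = 2.07 V, the device is in saturation.
I_D = ½ k_n V_ov² = 0.5 × 2.48 × 2.07² = 5.33 mA.

Saturation; I_D = 5.33 mA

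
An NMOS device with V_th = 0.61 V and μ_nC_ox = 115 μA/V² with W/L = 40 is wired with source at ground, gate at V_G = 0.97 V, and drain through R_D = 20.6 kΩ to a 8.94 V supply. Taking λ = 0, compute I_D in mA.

I_D = 0.298 mA

V_GS = V_G = 0.97 V, so V_ov = 0.97 − 0.61 = 0.36 V.
k_n = μ_nC_ox · (W/L) = 4.6 mA/V².
Assume saturation: I_D = ½ k_n V_ov² = 0.5 × 4.6 × 0.36² = 0.298 mA, giving V_DS = V_DD − I_D R_D = 8.94 − 0.298 × 20.6 = 2.8 V.
V_DS = 2.8 V ≥ V_ov = 0.36 V, confirming saturation.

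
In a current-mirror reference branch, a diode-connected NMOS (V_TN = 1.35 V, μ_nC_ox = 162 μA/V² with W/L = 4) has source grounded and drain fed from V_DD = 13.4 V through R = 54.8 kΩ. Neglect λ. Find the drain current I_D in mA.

With gate tied to drain, V_GS = V_DS ≥ V_GS − V_TN, so the device is in saturation.
k_n = μ_nC_ox · (W/L) = 0.648 mA/V².
KCL at the drain: ½ k_n (V_GS − V_TN)² = (V_DD − V_GS)/R.
Let x = V_GS − 1.35. Then 17.8 x² + x − 12.05 = 0, giving x = 0.796 V (positive root), so V_GS = 2.15 V.
I_D = (V_DD − V_GS)/R = (13.4 − 2.15) / 54.8 = 0.205 mA.

I_D = 0.205 mA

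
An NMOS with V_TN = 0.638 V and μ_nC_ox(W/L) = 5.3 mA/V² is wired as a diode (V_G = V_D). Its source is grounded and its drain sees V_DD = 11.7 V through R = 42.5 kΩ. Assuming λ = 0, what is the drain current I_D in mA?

I_D = 0.253 mA

With gate tied to drain, V_GS = V_DS ≥ V_GS − V_TN, so the device is in saturation.
KCL at the drain: ½ k_n (V_GS − V_TN)² = (V_DD − V_GS)/R.
Let x = V_GS − 0.638. Then 113 x² + x − 11.06 = 0, giving x = 0.309 V (positive root), so V_GS = 0.947 V.
I_D = (V_DD − V_GS)/R = (11.7 − 0.947) / 42.5 = 0.253 mA.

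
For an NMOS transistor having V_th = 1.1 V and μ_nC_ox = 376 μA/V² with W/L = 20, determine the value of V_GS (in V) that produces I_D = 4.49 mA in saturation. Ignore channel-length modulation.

k_n = μ_nC_ox · (W/L) = 7.52 mA/V².
In saturation I_D = ½ k_n (V_GS − V_th)², so V_GS − V_th = √(2 I_D / k_n) = √(2 × 4.49 / 7.52) = 1.09 V.
V_GS = 1.1 + 1.09 = 2.19 V.

V_GS = 2.19 V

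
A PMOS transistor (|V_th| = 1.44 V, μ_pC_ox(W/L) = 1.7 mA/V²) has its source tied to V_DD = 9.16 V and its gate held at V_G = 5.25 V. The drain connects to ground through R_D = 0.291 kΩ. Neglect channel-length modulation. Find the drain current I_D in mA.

I_D = 5.19 mA

V_SG = V_DD − V_G = 9.16 − 5.25 = 3.91 V, so V_ov = 3.91 − 1.44 = 2.47 V.
Assume saturation: I_D = ½ k_p V_ov² = 0.5 × 1.7 × 2.47² = 5.19 mA, giving V_SD = V_DD − I_D R_D = 9.16 − 5.19 × 0.291 = 7.65 V.
V_SD = 7.65 V ≥ V_ov = 2.47 V, confirming saturation.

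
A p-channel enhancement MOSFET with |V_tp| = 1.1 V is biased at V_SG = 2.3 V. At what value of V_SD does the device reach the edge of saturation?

The boundary between triode and saturation is V_SD = V_SG − |V_tp| = V_ov.
V_ov = 2.3 − 1.1 = 1.2 V.

V_SD,sat = 1.20 V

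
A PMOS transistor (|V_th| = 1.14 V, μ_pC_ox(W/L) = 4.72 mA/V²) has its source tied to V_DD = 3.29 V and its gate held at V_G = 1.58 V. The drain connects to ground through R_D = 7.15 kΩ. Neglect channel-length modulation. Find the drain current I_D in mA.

I_D = 0.433 mA

V_SG = V_DD − V_G = 3.29 − 1.58 = 1.71 V, so V_ov = 1.71 − 1.14 = 0.57 V.
Assume saturation: I_D = ½ k_p V_ov² = 0.5 × 4.72 × 0.57² = 0.767 mA, giving V_SD = V_DD − I_D R_D = 3.29 − 0.767 × 7.15 = -2.19 V.
But -2.19 V < V_ov = 0.57 V, so the device is actually in triode.
In triode I_D = k_p[V_ov V_SD − ½ V_SD²] and I_D = (V_DD − V_SD)/R_D. Equating: 16.9 V_SD² − 20.24 V_SD + 3.29 = 0, giving V_SD = 0.194 V (the root below V_ov).
I_D = (3.29 − 0.194) / 7.15 = 0.433 mA.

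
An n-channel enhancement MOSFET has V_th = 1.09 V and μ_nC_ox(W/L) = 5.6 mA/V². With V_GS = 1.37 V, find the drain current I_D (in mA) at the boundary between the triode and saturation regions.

At the boundary V_DS = V_ov = V_GS − V_th = 1.37 − 1.09 = 0.28 V.
I_D = ½ k_n V_ov² = 0.5 × 5.6 × 0.28² = 0.22 mA.

I_D = 0.220 mA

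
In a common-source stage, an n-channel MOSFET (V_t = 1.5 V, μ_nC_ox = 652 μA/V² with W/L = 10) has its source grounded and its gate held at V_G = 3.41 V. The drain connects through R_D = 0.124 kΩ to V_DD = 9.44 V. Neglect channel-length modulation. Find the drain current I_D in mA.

I_D = 11.9 mA

V_GS = V_G = 3.41 V, so V_ov = 3.41 − 1.5 = 1.91 V.
k_n = μ_nC_ox · (W/L) = 6.52 mA/V².
Assume saturation: I_D = ½ k_n V_ov² = 0.5 × 6.52 × 1.91² = 11.9 mA, giving V_DS = V_DD − I_D R_D = 9.44 − 11.9 × 0.124 = 7.97 V.
V_DS = 7.97 V ≥ V_ov = 1.91 V, confirming saturation.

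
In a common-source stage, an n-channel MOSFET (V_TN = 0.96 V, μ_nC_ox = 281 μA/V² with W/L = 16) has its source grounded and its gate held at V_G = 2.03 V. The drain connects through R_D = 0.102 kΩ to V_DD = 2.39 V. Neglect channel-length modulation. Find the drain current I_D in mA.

I_D = 2.57 mA

V_GS = V_G = 2.03 V, so V_ov = 2.03 − 0.96 = 1.07 V.
k_n = μ_nC_ox · (W/L) = 4.496 mA/V².
Assume saturation: I_D = ½ k_n V_ov² = 0.5 × 4.496 × 1.07² = 2.57 mA, giving V_DS = V_DD − I_D R_D = 2.39 − 2.57 × 0.102 = 2.13 V.
V_DS = 2.13 V ≥ V_ov = 1.07 V, confirming saturation.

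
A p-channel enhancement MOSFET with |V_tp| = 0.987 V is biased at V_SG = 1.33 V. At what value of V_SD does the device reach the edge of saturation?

V_SD,sat = 0.343 V

The boundary between triode and saturation is V_SD = V_SG − |V_tp| = V_ov.
V_ov = 1.33 − 0.987 = 0.343 V.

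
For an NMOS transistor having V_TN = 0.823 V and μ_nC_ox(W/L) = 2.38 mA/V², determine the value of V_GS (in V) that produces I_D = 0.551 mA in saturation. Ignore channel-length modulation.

In saturation I_D = ½ k_n (V_GS − V_TN)², so V_GS − V_TN = √(2 I_D / k_n) = √(2 × 0.551 / 2.38) = 0.68 V.
V_GS = 0.823 + 0.68 = 1.5 V.

V_GS = 1.50 V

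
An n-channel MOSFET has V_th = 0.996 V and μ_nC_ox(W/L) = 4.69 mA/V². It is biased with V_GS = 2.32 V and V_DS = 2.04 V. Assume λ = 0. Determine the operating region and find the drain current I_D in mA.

V_ov = V_GS − V_th = 2.32 − 0.996 = 1.32 V.
Since V_DS = 2.04 V ≥ V_ov = 1.32 V, the device is in saturation.
I_D = ½ k_n V_ov² = 0.5 × 4.69 × 1.32² = 4.11 mA.

Saturation; I_D = 4.11 mA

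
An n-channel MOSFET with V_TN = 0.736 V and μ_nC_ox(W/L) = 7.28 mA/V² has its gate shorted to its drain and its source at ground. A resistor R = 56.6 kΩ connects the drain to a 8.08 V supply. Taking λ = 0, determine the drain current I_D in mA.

With gate tied to drain, V_GS = V_DS ≥ V_GS − V_TN, so the device is in saturation.
KCL at the drain: ½ k_n (V_GS − V_TN)² = (V_DD − V_GS)/R.
Let x = V_GS − 0.736. Then 206 x² + x − 7.344 = 0, giving x = 0.186 V (positive root), so V_GS = 0.922 V.
I_D = (V_DD − V_GS)/R = (8.08 − 0.922) / 56.6 = 0.126 mA.

I_D = 0.126 mA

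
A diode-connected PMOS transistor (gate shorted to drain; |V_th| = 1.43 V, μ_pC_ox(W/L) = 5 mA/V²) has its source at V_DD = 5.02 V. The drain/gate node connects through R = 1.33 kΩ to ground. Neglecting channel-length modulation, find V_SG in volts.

V_SG = 2.33 V

With gate tied to drain, V_SG = V_SD ≥ V_SG − |V_th|, so the device is in saturation.
KCL at the drain: ½ k_p (V_SG − |V_th|)² = (V_DD − V_SG)/R.
Let x = V_SG − 1.43. Then 3.33 x² + x − 3.59 = 0, giving x = 0.9 V (positive root), so V_SG = 2.33 V.
I_D = (V_DD − V_SG)/R = (5.02 − 2.33) / 1.33 = 2.02 mA.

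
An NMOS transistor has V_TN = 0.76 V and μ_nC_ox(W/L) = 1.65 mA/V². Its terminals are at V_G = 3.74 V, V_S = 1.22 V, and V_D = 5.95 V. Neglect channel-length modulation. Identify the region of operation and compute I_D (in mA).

V_GS = V_G − V_S = 3.74 − 1.22 = 2.52 V; V_DS = V_D − V_S = 5.95 − 1.22 = 4.73 V.
V_ov = V_GS − V_TN = 2.52 − 0.76 = 1.76 V.
Since V_DS = 4.73 V ≥ V_ov = 1.76 V, the device is in saturation.
I_D = ½ k_n V_ov² = 0.5 × 1.65 × 1.76² = 2.56 mA.

Saturation; I_D = 2.56 mA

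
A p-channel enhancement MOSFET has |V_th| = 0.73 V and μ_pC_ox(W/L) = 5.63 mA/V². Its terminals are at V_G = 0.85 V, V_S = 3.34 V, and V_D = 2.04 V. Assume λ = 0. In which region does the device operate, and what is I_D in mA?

V_SG = V_S − V_G = 3.34 − 0.85 = 2.49 V; V_SD = V_S − V_D = 3.34 − 2.04 = 1.3 V.
V_ov = V_SG − |V_th| = 2.49 − 0.73 = 1.76 V.
Since V_SD = 1.3 V < V_ov = 1.76 V, the device is in the triode region.
I_D = k_p [V_ov · V_SD − ½ V_SD²] = 5.63 × [1.76 × 1.3 − 0.5 × 1.3²] = 8.12 mA.

Triode; I_D = 8.12 mA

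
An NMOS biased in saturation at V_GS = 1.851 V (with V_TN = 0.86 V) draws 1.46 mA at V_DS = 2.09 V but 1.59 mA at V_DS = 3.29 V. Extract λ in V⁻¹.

λ = 0.0878 V⁻¹

With V_GS fixed, I_D ∝ (1 + λ V_DS) in saturation, so I_D2/I_D1 = (1 + λ V_DS2)/(1 + λ V_DS1).
1.59/1.46 = 1.089 = (1 + 3.29 λ)/(1 + 2.09 λ).
Solving: λ (I_D1 V_DS2 − I_D2 V_DS1) = I_D2 − I_D1, so λ = (1.59 − 1.46) / (1.46 × 3.29 − 1.59 × 2.09) = 0.13 / 1.48 = 0.0878 V⁻¹.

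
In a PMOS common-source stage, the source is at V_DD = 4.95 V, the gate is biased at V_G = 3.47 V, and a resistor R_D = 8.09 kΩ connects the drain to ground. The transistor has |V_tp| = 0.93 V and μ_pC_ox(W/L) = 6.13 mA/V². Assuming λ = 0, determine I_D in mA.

I_D = 0.585 mA

V_SG = V_DD − V_G = 4.95 − 3.47 = 1.48 V, so V_ov = 1.48 − 0.93 = 0.55 V.
Assume saturation: I_D = ½ k_p V_ov² = 0.5 × 6.13 × 0.55² = 0.927 mA, giving V_SD = V_DD − I_D R_D = 4.95 − 0.927 × 8.09 = -2.55 V.
But -2.55 V < V_ov = 0.55 V, so the device is actually in triode.
In triode I_D = k_p[V_ov V_SD − ½ V_SD²] and I_D = (V_DD − V_SD)/R_D. Equating: 24.8 V_SD² − 28.28 V_SD + 4.95 = 0, giving V_SD = 0.216 V (the root below V_ov).
I_D = (4.95 − 0.216) / 8.09 = 0.585 mA.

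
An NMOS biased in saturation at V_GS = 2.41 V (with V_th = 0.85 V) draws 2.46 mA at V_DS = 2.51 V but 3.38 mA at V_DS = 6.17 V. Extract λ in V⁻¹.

λ = 0.137 V⁻¹

With V_GS fixed, I_D ∝ (1 + λ V_DS) in saturation, so I_D2/I_D1 = (1 + λ V_DS2)/(1 + λ V_DS1).
3.38/2.46 = 1.374 = (1 + 6.17 λ)/(1 + 2.51 λ).
Solving: λ (I_D1 V_DS2 − I_D2 V_DS1) = I_D2 − I_D1, so λ = (3.38 − 2.46) / (2.46 × 6.17 − 3.38 × 2.51) = 0.92 / 6.69 = 0.137 V⁻¹.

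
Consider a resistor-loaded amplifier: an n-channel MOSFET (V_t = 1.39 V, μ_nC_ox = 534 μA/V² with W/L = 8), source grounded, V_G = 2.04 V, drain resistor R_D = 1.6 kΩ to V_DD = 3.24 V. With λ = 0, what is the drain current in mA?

I_D = 0.902 mA

V_GS = V_G = 2.04 V, so V_ov = 2.04 − 1.39 = 0.65 V.
k_n = μ_nC_ox · (W/L) = 4.272 mA/V².
Assume saturation: I_D = ½ k_n V_ov² = 0.5 × 4.272 × 0.65² = 0.902 mA, giving V_DS = V_DD − I_D R_D = 3.24 − 0.902 × 1.6 = 1.8 V.
V_DS = 1.8 V ≥ V_ov = 0.65 V, confirming saturation.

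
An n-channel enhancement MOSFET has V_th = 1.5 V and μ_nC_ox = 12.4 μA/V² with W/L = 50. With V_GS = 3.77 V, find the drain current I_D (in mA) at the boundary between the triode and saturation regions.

At the boundary V_DS = V_ov = V_GS − V_th = 3.77 − 1.5 = 2.27 V.
k_n = μ_nC_ox · (W/L) = 0.62 mA/V².
I_D = ½ k_n V_ov² = 0.5 × 0.62 × 2.27² = 1.6 mA.

I_D = 1.60 mA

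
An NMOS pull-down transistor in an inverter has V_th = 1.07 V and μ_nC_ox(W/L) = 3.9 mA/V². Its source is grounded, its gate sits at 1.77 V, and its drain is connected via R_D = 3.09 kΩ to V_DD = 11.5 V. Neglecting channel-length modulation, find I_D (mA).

V_GS = V_G = 1.77 V, so V_ov = 1.77 − 1.07 = 0.7 V.
Assume saturation: I_D = ½ k_n V_ov² = 0.5 × 3.9 × 0.7² = 0.955 mA, giving V_DS = V_DD − I_D R_D = 11.5 − 0.955 × 3.09 = 8.55 V.
V_DS = 8.55 V ≥ V_ov = 0.7 V, confirming saturation.

I_D = 0.955 mA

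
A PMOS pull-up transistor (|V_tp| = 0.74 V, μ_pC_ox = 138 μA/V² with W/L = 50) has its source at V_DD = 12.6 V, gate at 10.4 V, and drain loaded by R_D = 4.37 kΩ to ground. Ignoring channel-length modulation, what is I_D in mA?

I_D = 2.81 mA

V_SG = V_DD − V_G = 12.6 − 10.4 = 2.2 V, so V_ov = 2.2 − 0.74 = 1.46 V.
k_p = μ_pC_ox · (W/L) = 6.9 mA/V².
Assume saturation: I_D = ½ k_p V_ov² = 0.5 × 6.9 × 1.46² = 7.35 mA, giving V_SD = V_DD − I_D R_D = 12.6 − 7.35 × 4.37 = -19.5 V.
But -19.5 V < V_ov = 1.46 V, so the device is actually in triode.
In triode I_D = k_p[V_ov V_SD − ½ V_SD²] and I_D = (V_DD − V_SD)/R_D. Equating: 15.1 V_SD² − 45.02 V_SD + 12.6 = 0, giving V_SD = 0.313 V (the root below V_ov).
I_D = (12.6 − 0.313) / 4.37 = 2.81 mA.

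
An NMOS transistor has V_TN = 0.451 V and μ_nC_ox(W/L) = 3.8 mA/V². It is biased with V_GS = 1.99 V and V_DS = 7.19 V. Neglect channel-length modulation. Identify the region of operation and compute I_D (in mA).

Saturation; I_D = 4.50 mA

V_ov = V_GS − V_TN = 1.99 − 0.451 = 1.54 V.
Since V_DS = 7.19 V ≥ V_ov = 1.54 V, the device is in saturation.
I_D = ½ k_n V_ov² = 0.5 × 3.8 × 1.54² = 4.5 mA.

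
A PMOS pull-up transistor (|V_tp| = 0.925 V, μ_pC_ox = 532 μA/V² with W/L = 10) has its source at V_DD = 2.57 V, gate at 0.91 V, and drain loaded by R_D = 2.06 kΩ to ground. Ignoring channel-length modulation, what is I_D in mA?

I_D = 1.07 mA

V_SG = V_DD − V_G = 2.57 − 0.91 = 1.66 V, so V_ov = 1.66 − 0.925 = 0.735 V.
k_p = μ_pC_ox · (W/L) = 5.32 mA/V².
Assume saturation: I_D = ½ k_p V_ov² = 0.5 × 5.32 × 0.735² = 1.44 mA, giving V_SD = V_DD − I_D R_D = 2.57 − 1.44 × 2.06 = -0.39 V.
But -0.39 V < V_ov = 0.735 V, so the device is actually in triode.
In triode I_D = k_p[V_ov V_SD − ½ V_SD²] and I_D = (V_DD − V_SD)/R_D. Equating: 5.48 V_SD² − 9.055 V_SD + 2.57 = 0, giving V_SD = 0.364 V (the root below V_ov).
I_D = (2.57 − 0.364) / 2.06 = 1.07 mA.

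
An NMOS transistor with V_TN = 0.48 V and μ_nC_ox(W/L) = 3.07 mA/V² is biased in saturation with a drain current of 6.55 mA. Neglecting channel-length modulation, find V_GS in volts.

In saturation I_D = ½ k_n (V_GS − V_TN)², so V_GS − V_TN = √(2 I_D / k_n) = √(2 × 6.55 / 3.07) = 2.07 V.
V_GS = 0.48 + 2.07 = 2.55 V.

V_GS = 2.55 V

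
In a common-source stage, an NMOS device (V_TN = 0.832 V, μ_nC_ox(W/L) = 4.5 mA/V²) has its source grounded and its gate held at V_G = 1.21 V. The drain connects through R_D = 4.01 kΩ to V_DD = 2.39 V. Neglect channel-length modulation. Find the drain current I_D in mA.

V_GS = V_G = 1.21 V, so V_ov = 1.21 − 0.832 = 0.378 V.
Assume saturation: I_D = ½ k_n V_ov² = 0.5 × 4.5 × 0.378² = 0.321 mA, giving V_DS = V_DD − I_D R_D = 2.39 − 0.321 × 4.01 = 1.1 V.
V_DS = 1.1 V ≥ V_ov = 0.378 V, confirming saturation.

I_D = 0.321 mA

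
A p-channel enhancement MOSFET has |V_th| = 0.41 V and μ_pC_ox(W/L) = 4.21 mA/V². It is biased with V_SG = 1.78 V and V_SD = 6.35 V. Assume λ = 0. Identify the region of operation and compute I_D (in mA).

V_ov = V_SG − |V_th| = 1.78 − 0.41 = 1.37 V.
Since V_SD = 6.35 V ≥ V_ov = 1.37 V, the device is in saturation.
I_D = ½ k_p V_ov² = 0.5 × 4.21 × 1.37² = 3.95 mA.

Saturation; I_D = 3.95 mA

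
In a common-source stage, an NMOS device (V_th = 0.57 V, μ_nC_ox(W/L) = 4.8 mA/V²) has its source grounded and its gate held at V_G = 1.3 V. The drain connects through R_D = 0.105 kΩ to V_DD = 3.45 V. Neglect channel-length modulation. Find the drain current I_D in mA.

V_GS = V_G = 1.3 V, so V_ov = 1.3 − 0.57 = 0.73 V.
Assume saturation: I_D = ½ k_n V_ov² = 0.5 × 4.8 × 0.73² = 1.28 mA, giving V_DS = V_DD − I_D R_D = 3.45 − 1.28 × 0.105 = 3.32 V.
V_DS = 3.32 V ≥ V_ov = 0.73 V, confirming saturation.

I_D = 1.28 mA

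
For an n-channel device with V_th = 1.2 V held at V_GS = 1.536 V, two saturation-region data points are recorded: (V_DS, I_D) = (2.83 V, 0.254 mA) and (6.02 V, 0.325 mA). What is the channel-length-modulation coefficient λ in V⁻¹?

λ = 0.117 V⁻¹

With V_GS fixed, I_D ∝ (1 + λ V_DS) in saturation, so I_D2/I_D1 = (1 + λ V_DS2)/(1 + λ V_DS1).
0.325/0.254 = 1.28 = (1 + 6.02 λ)/(1 + 2.83 λ).
Solving: λ (I_D1 V_DS2 − I_D2 V_DS1) = I_D2 − I_D1, so λ = (0.325 − 0.254) / (0.254 × 6.02 − 0.325 × 2.83) = 0.071 / 0.609 = 0.117 V⁻¹.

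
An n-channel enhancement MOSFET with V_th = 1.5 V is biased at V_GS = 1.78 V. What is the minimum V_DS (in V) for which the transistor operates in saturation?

The boundary between triode and saturation is V_DS = V_GS − V_th = V_ov.
V_ov = 1.78 − 1.5 = 0.28 V.

V_DS,sat = 0.280 V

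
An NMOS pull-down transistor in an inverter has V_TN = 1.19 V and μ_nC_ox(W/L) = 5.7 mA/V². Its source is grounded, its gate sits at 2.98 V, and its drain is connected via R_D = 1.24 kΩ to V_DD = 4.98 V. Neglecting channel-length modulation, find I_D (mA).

I_D = 3.69 mA

V_GS = V_G = 2.98 V, so V_ov = 2.98 − 1.19 = 1.79 V.
Assume saturation: I_D = ½ k_n V_ov² = 0.5 × 5.7 × 1.79² = 9.13 mA, giving V_DS = V_DD − I_D R_D = 4.98 − 9.13 × 1.24 = -6.34 V.
But -6.34 V < V_ov = 1.79 V, so the device is actually in triode.
In triode I_D = k_n[V_ov V_DS − ½ V_DS²] and I_D = (V_DD − V_DS)/R_D. Equating: 3.53 V_DS² − 13.65 V_DS + 4.98 = 0, giving V_DS = 0.408 V (the root below V_ov).
I_D = (4.98 − 0.408) / 1.24 = 3.69 mA.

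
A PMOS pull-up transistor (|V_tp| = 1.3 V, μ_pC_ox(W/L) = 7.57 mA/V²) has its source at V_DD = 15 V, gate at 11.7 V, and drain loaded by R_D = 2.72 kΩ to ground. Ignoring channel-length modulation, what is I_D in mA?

V_SG = V_DD − V_G = 15 − 11.7 = 3.3 V, so V_ov = 3.3 − 1.3 = 2 V.
Assume saturation: I_D = ½ k_p V_ov² = 0.5 × 7.57 × 2² = 15.1 mA, giving V_SD = V_DD − I_D R_D = 15 − 15.1 × 2.72 = -26.2 V.
But -26.2 V < V_ov = 2 V, so the device is actually in triode.
In triode I_D = k_p[V_ov V_SD − ½ V_SD²] and I_D = (V_DD − V_SD)/R_D. Equating: 10.3 V_SD² − 42.18 V_SD + 15 = 0, giving V_SD = 0.393 V (the root below V_ov).
I_D = (15 − 0.393) / 2.72 = 5.37 mA.

I_D = 5.37 mA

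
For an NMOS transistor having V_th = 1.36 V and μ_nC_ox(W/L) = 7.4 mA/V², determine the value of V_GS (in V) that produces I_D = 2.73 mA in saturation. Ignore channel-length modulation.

V_GS = 2.22 V

In saturation I_D = ½ k_n (V_GS − V_th)², so V_GS − V_th = √(2 I_D / k_n) = √(2 × 2.73 / 7.4) = 0.859 V.
V_GS = 1.36 + 0.859 = 2.22 V.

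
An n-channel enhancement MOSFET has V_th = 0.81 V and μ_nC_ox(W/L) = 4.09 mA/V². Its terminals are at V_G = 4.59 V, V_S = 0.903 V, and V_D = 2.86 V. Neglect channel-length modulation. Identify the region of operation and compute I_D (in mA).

V_GS = V_G − V_S = 4.59 − 0.903 = 3.69 V; V_DS = V_D − V_S = 2.86 − 0.903 = 1.96 V.
V_ov = V_GS − V_th = 3.69 − 0.81 = 2.88 V.
Since V_DS = 1.96 V < V_ov = 2.88 V, the device is in the triode region.
I_D = k_n [V_ov · V_DS − ½ V_DS²] = 4.09 × [2.88 × 1.96 − 0.5 × 1.96²] = 15.2 mA.

Triode; I_D = 15.2 mA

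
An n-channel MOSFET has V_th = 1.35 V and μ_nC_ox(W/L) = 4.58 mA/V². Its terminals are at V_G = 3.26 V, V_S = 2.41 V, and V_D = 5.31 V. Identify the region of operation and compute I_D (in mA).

Cutoff; I_D = 0 mA

V_GS = V_G − V_S = 3.26 − 2.41 = 0.85 V; V_DS = V_D − V_S = 5.31 − 2.41 = 2.9 V.
V_GS = 0.85 V < V_th = 1.35 V, so the transistor is in cutoff.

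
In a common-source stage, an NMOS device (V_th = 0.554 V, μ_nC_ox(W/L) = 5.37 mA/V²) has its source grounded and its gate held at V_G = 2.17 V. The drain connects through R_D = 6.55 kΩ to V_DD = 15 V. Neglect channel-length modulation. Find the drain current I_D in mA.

V_GS = V_G = 2.17 V, so V_ov = 2.17 − 0.554 = 1.62 V.
Assume saturation: I_D = ½ k_n V_ov² = 0.5 × 5.37 × 1.62² = 7.01 mA, giving V_DS = V_DD − I_D R_D = 15 − 7.01 × 6.55 = -30.9 V.
But -30.9 V < V_ov = 1.62 V, so the device is actually in triode.
In triode I_D = k_n[V_ov V_DS − ½ V_DS²] and I_D = (V_DD − V_DS)/R_D. Equating: 17.6 V_DS² − 57.84 V_DS + 15 = 0, giving V_DS = 0.284 V (the root below V_ov).
I_D = (15 − 0.284) / 6.55 = 2.25 mA.

I_D = 2.25 mA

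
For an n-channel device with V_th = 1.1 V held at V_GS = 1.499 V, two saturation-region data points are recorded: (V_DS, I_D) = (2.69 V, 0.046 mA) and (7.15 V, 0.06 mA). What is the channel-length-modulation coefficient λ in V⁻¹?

λ = 0.0836 V⁻¹

With V_GS fixed, I_D ∝ (1 + λ V_DS) in saturation, so I_D2/I_D1 = (1 + λ V_DS2)/(1 + λ V_DS1).
0.06/0.046 = 1.304 = (1 + 7.15 λ)/(1 + 2.69 λ).
Solving: λ (I_D1 V_DS2 − I_D2 V_DS1) = I_D2 − I_D1, so λ = (0.06 − 0.046) / (0.046 × 7.15 − 0.06 × 2.69) = 0.014 / 0.168 = 0.0836 V⁻¹.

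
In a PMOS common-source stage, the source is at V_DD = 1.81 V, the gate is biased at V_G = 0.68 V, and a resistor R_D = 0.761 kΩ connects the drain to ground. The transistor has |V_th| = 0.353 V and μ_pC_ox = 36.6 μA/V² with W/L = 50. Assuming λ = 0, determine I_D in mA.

V_SG = V_DD − V_G = 1.81 − 0.68 = 1.13 V, so V_ov = 1.13 − 0.353 = 0.777 V.
k_p = μ_pC_ox · (W/L) = 1.83 mA/V².
Assume saturation: I_D = ½ k_p V_ov² = 0.5 × 1.83 × 0.777² = 0.552 mA, giving V_SD = V_DD − I_D R_D = 1.81 − 0.552 × 0.761 = 1.39 V.
V_SD = 1.39 V ≥ V_ov = 0.777 V, confirming saturation.

I_D = 0.552 mA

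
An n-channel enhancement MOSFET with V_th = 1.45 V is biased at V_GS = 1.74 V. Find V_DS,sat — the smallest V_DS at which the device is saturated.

V_DS,sat = 0.290 V

The boundary between triode and saturation is V_DS = V_GS − V_th = V_ov.
V_ov = 1.74 − 1.45 = 0.29 V.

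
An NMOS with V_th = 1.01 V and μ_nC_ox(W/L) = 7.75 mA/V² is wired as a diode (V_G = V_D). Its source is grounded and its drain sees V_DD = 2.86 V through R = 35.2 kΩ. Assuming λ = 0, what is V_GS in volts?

V_GS = 1.12 V

With gate tied to drain, V_GS = V_DS ≥ V_GS − V_th, so the device is in saturation.
KCL at the drain: ½ k_n (V_GS − V_th)² = (V_DD − V_GS)/R.
Let x = V_GS − 1.01. Then 136 x² + x − 1.85 = 0, giving x = 0.113 V (positive root), so V_GS = 1.12 V.
I_D = (V_DD − V_GS)/R = (2.86 − 1.12) / 35.2 = 0.0494 mA.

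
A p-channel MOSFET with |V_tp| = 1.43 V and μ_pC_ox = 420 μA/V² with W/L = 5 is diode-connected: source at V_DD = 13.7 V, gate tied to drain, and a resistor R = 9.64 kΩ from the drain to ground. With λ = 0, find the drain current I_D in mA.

I_D = 1.16 mA

With gate tied to drain, V_SG = V_SD ≥ V_SG − |V_tp|, so the device is in saturation.
k_p = μ_pC_ox · (W/L) = 2.1 mA/V².
KCL at the drain: ½ k_p (V_SG − |V_tp|)² = (V_DD − V_SG)/R.
Let x = V_SG − 1.43. Then 10.1 x² + x − 12.27 = 0, giving x = 1.05 V (positive root), so V_SG = 2.48 V.
I_D = (V_DD − V_SG)/R = (13.7 − 2.48) / 9.64 = 1.16 mA.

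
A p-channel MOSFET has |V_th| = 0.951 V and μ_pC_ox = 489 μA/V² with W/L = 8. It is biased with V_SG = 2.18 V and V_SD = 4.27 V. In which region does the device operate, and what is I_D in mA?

k_p = μ_pC_ox · (W/L) = 3.912 mA/V².
V_ov = V_SG − |V_th| = 2.18 − 0.951 = 1.23 V.
Since V_SD = 4.27 V ≥ V_ov = 1.23 V, the device is in saturation.
I_D = ½ k_p V_ov² = 0.5 × 3.912 × 1.23² = 2.95 mA.

Saturation; I_D = 2.95 mA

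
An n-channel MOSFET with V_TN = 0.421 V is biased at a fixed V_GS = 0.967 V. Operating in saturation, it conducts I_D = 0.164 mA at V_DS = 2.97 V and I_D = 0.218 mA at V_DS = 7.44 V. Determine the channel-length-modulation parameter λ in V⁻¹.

With V_GS fixed, I_D ∝ (1 + λ V_DS) in saturation, so I_D2/I_D1 = (1 + λ V_DS2)/(1 + λ V_DS1).
0.218/0.164 = 1.329 = (1 + 7.44 λ)/(1 + 2.97 λ).
Solving: λ (I_D1 V_DS2 − I_D2 V_DS1) = I_D2 − I_D1, so λ = (0.218 − 0.164) / (0.164 × 7.44 − 0.218 × 2.97) = 0.054 / 0.573 = 0.0943 V⁻¹.

λ = 0.0943 V⁻¹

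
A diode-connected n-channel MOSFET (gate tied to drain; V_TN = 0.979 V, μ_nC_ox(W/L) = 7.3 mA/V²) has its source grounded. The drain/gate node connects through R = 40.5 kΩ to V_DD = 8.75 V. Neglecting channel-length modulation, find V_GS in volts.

With gate tied to drain, V_GS = V_DS ≥ V_GS − V_TN, so the device is in saturation.
KCL at the drain: ½ k_n (V_GS − V_TN)² = (V_DD − V_GS)/R.
Let x = V_GS − 0.979. Then 148 x² + x − 7.771 = 0, giving x = 0.226 V (positive root), so V_GS = 1.2 V.
I_D = (V_DD − V_GS)/R = (8.75 − 1.2) / 40.5 = 0.186 mA.

V_GS = 1.20 V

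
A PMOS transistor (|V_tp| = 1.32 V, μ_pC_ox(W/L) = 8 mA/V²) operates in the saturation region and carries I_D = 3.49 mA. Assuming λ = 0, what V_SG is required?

V_SG = 2.25 V

In saturation I_D = ½ k_p (V_SG − |V_tp|)², so V_SG − |V_tp| = √(2 I_D / k_p) = √(2 × 3.49 / 8) = 0.934 V.
V_SG = 1.32 + 0.934 = 2.25 V.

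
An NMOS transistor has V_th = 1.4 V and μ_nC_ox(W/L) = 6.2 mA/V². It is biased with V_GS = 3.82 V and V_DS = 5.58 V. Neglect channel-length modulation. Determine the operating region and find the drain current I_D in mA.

Saturation; I_D = 18.2 mA

V_ov = V_GS − V_th = 3.82 − 1.4 = 2.42 V.
Since V_DS = 5.58 V ≥ V_ov = 2.42 V, the device is in saturation.
I_D = ½ k_n V_ov² = 0.5 × 6.2 × 2.42² = 18.2 mA.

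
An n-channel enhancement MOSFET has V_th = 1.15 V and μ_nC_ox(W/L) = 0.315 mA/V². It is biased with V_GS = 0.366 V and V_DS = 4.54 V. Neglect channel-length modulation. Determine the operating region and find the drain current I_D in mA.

V_GS = 0.366 V < V_th = 1.15 V, so the transistor is in cutoff.

Cutoff; I_D = 0 mA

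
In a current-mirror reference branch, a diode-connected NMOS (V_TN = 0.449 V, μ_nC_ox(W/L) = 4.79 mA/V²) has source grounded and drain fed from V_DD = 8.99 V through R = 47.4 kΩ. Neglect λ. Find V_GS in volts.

With gate tied to drain, V_GS = V_DS ≥ V_GS − V_TN, so the device is in saturation.
KCL at the drain: ½ k_n (V_GS − V_TN)² = (V_DD − V_GS)/R.
Let x = V_GS − 0.449. Then 114 x² + x − 8.541 = 0, giving x = 0.27 V (positive root), so V_GS = 0.719 V.
I_D = (V_DD − V_GS)/R = (8.99 − 0.719) / 47.4 = 0.174 mA.

V_GS = 0.719 V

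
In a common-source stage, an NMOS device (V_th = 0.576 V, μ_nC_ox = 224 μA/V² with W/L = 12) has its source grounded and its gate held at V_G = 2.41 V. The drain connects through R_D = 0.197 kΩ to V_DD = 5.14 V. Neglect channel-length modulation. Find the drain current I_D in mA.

I_D = 4.52 mA

V_GS = V_G = 2.41 V, so V_ov = 2.41 − 0.576 = 1.83 V.
k_n = μ_nC_ox · (W/L) = 2.688 mA/V².
Assume saturation: I_D = ½ k_n V_ov² = 0.5 × 2.688 × 1.83² = 4.52 mA, giving V_DS = V_DD − I_D R_D = 5.14 − 4.52 × 0.197 = 4.25 V.
V_DS = 4.25 V ≥ V_ov = 1.83 V, confirming saturation.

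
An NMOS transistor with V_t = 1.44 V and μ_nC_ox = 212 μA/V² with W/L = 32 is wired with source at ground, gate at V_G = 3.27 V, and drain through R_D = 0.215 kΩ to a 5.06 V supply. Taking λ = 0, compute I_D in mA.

I_D = 11.4 mA

V_GS = V_G = 3.27 V, so V_ov = 3.27 − 1.44 = 1.83 V.
k_n = μ_nC_ox · (W/L) = 6.784 mA/V².
Assume saturation: I_D = ½ k_n V_ov² = 0.5 × 6.784 × 1.83² = 11.4 mA, giving V_DS = V_DD − I_D R_D = 5.06 − 11.4 × 0.215 = 2.62 V.
V_DS = 2.62 V ≥ V_ov = 1.83 V, confirming saturation.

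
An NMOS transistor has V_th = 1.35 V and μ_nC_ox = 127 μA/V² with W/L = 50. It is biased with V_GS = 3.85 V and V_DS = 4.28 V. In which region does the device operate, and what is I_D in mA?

k_n = μ_nC_ox · (W/L) = 6.35 mA/V².
V_ov = V_GS − V_th = 3.85 − 1.35 = 2.5 V.
Since V_DS = 4.28 V ≥ V_ov = 2.5 V, the device is in saturation.
I_D = ½ k_n V_ov² = 0.5 × 6.35 × 2.5² = 19.8 mA.

Saturation; I_D = 19.8 mA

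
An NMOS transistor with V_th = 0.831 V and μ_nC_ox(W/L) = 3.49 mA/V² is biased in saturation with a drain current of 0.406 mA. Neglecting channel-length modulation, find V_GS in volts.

In saturation I_D = ½ k_n (V_GS − V_th)², so V_GS − V_th = √(2 I_D / k_n) = √(2 × 0.406 / 3.49) = 0.482 V.
V_GS = 0.831 + 0.482 = 1.31 V.

V_GS = 1.31 V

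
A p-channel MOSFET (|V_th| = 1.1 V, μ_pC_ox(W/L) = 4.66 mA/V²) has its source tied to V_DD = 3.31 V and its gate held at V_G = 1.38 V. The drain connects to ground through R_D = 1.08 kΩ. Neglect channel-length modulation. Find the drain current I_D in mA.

V_SG = V_DD − V_G = 3.31 − 1.38 = 1.93 V, so V_ov = 1.93 − 1.1 = 0.83 V.
Assume saturation: I_D = ½ k_p V_ov² = 0.5 × 4.66 × 0.83² = 1.61 mA, giving V_SD = V_DD − I_D R_D = 3.31 − 1.61 × 1.08 = 1.58 V.
V_SD = 1.58 V ≥ V_ov = 0.83 V, confirming saturation.

I_D = 1.61 mA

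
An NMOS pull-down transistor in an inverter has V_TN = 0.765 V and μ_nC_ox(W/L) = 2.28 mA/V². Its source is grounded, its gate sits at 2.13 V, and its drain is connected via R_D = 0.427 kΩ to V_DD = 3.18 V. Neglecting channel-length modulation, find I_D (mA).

I_D = 2.12 mA

V_GS = V_G = 2.13 V, so V_ov = 2.13 − 0.765 = 1.36 V.
Assume saturation: I_D = ½ k_n V_ov² = 0.5 × 2.28 × 1.36² = 2.12 mA, giving V_DS = V_DD − I_D R_D = 3.18 − 2.12 × 0.427 = 2.27 V.
V_DS = 2.27 V ≥ V_ov = 1.36 V, confirming saturation.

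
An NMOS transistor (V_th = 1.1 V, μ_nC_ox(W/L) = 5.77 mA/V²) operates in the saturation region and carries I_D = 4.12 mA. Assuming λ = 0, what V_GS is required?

V_GS = 2.30 V

In saturation I_D = ½ k_n (V_GS − V_th)², so V_GS − V_th = √(2 I_D / k_n) = √(2 × 4.12 / 5.77) = 1.2 V.
V_GS = 1.1 + 1.2 = 2.3 V.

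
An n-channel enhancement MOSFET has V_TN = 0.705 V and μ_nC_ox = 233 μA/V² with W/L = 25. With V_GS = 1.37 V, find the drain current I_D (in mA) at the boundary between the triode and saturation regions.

At the boundary V_DS = V_ov = V_GS − V_TN = 1.37 − 0.705 = 0.665 V.
k_n = μ_nC_ox · (W/L) = 5.825 mA/V².
I_D = ½ k_n V_ov² = 0.5 × 5.825 × 0.665² = 1.29 mA.

I_D = 1.29 mA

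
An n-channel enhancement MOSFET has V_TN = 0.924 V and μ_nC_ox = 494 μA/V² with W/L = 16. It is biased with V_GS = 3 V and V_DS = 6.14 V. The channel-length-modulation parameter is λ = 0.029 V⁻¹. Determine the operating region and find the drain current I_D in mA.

Saturation; I_D = 20.1 mA

k_n = μ_nC_ox · (W/L) = 7.904 mA/V².
V_ov = V_GS − V_TN = 3 − 0.924 = 2.08 V.
Since V_DS = 6.14 V ≥ V_ov = 2.08 V, the device is in saturation.
I_D = ½ k_n V_ov² (1 + λ V_DS) = 0.5 × 7.904 × 2.08² × (1 + 0.029 × 6.14) = 20.1 mA.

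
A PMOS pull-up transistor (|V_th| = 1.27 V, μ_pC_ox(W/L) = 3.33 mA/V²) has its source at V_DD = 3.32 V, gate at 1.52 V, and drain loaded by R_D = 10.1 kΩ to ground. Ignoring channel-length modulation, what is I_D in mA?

I_D = 0.307 mA

V_SG = V_DD − V_G = 3.32 − 1.52 = 1.8 V, so V_ov = 1.8 − 1.27 = 0.53 V.
Assume saturation: I_D = ½ k_p V_ov² = 0.5 × 3.33 × 0.53² = 0.468 mA, giving V_SD = V_DD − I_D R_D = 3.32 − 0.468 × 10.1 = -1.4 V.
But -1.4 V < V_ov = 0.53 V, so the device is actually in triode.
In triode I_D = k_p[V_ov V_SD − ½ V_SD²] and I_D = (V_DD − V_SD)/R_D. Equating: 16.8 V_SD² − 18.83 V_SD + 3.32 = 0, giving V_SD = 0.219 V (the root below V_ov).
I_D = (3.32 − 0.219) / 10.1 = 0.307 mA.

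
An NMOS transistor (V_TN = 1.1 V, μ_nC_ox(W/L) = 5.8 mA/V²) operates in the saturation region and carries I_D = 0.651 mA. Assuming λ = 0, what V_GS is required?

In saturation I_D = ½ k_n (V_GS − V_TN)², so V_GS − V_TN = √(2 I_D / k_n) = √(2 × 0.651 / 5.8) = 0.474 V.
V_GS = 1.1 + 0.474 = 1.57 V.

V_GS = 1.57 V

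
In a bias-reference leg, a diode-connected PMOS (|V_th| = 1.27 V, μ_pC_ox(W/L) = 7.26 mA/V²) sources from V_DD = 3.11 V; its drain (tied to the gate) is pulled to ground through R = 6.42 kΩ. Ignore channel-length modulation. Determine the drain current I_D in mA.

With gate tied to drain, V_SG = V_SD ≥ V_SG − |V_th|, so the device is in saturation.
KCL at the drain: ½ k_p (V_SG − |V_th|)² = (V_DD − V_SG)/R.
Let x = V_SG − 1.27. Then 23.3 x² + x − 1.84 = 0, giving x = 0.26 V (positive root), so V_SG = 1.53 V.
I_D = (V_DD − V_SG)/R = (3.11 − 1.53) / 6.42 = 0.246 mA.

I_D = 0.246 mA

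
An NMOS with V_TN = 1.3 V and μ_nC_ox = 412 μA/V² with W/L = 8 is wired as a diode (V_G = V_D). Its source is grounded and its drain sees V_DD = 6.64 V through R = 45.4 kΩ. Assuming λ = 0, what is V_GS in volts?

V_GS = 1.56 V

With gate tied to drain, V_GS = V_DS ≥ V_GS − V_TN, so the device is in saturation.
k_n = μ_nC_ox · (W/L) = 3.296 mA/V².
KCL at the drain: ½ k_n (V_GS − V_TN)² = (V_DD − V_GS)/R.
Let x = V_GS − 1.3. Then 74.8 x² + x − 5.34 = 0, giving x = 0.261 V (positive root), so V_GS = 1.56 V.
I_D = (V_DD − V_GS)/R = (6.64 − 1.56) / 45.4 = 0.112 mA.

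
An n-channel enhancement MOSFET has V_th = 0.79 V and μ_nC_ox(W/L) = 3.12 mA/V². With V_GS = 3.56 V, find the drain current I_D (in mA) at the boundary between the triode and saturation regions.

I_D = 12.0 mA

At the boundary V_DS = V_ov = V_GS − V_th = 3.56 − 0.79 = 2.77 V.
I_D = ½ k_n V_ov² = 0.5 × 3.12 × 2.77² = 12 mA.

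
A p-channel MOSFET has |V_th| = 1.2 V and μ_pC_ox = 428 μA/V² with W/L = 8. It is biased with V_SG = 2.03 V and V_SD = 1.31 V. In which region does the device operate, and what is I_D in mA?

Saturation; I_D = 1.18 mA

k_p = μ_pC_ox · (W/L) = 3.424 mA/V².
V_ov = V_SG − |V_th| = 2.03 − 1.2 = 0.83 V.
Since V_SD = 1.31 V ≥ V_ov = 0.83 V, the device is in saturation.
I_D = ½ k_p V_ov² = 0.5 × 3.424 × 0.83² = 1.18 mA.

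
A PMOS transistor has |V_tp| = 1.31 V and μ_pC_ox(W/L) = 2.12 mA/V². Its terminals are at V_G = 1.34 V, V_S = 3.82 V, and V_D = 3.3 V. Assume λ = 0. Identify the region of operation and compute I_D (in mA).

Triode; I_D = 1.00 mA

V_SG = V_S − V_G = 3.82 − 1.34 = 2.48 V; V_SD = V_S − V_D = 3.82 − 3.3 = 0.52 V.
V_ov = V_SG − |V_tp| = 2.48 − 1.31 = 1.17 V.
Since V_SD = 0.52 V < V_ov = 1.17 V, the device is in the triode region.
I_D = k_p [V_ov · V_SD − ½ V_SD²] = 2.12 × [1.17 × 0.52 − 0.5 × 0.52²] = 1 mA.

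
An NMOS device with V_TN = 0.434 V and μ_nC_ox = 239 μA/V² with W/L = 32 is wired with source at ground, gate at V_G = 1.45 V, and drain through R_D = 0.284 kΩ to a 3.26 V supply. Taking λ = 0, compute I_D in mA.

V_GS = V_G = 1.45 V, so V_ov = 1.45 − 0.434 = 1.02 V.
k_n = μ_nC_ox · (W/L) = 7.648 mA/V².
Assume saturation: I_D = ½ k_n V_ov² = 0.5 × 7.648 × 1.02² = 3.95 mA, giving V_DS = V_DD − I_D R_D = 3.26 − 3.95 × 0.284 = 2.14 V.
V_DS = 2.14 V ≥ V_ov = 1.02 V, confirming saturation.

I_D = 3.95 mA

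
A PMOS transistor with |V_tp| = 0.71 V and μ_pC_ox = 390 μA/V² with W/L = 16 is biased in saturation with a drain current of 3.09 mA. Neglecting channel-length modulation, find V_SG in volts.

k_p = μ_pC_ox · (W/L) = 6.24 mA/V².
In saturation I_D = ½ k_p (V_SG − |V_tp|)², so V_SG − |V_tp| = √(2 I_D / k_p) = √(2 × 3.09 / 6.24) = 0.995 V.
V_SG = 0.71 + 0.995 = 1.71 V.

V_SG = 1.71 V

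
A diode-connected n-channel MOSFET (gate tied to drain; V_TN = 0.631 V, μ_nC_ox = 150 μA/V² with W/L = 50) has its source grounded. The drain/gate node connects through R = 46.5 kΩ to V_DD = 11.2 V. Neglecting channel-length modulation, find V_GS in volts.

With gate tied to drain, V_GS = V_DS ≥ V_GS − V_TN, so the device is in saturation.
k_n = μ_nC_ox · (W/L) = 7.5 mA/V².
KCL at the drain: ½ k_n (V_GS − V_TN)² = (V_DD − V_GS)/R.
Let x = V_GS − 0.631. Then 174 x² + x − 10.57 = 0, giving x = 0.243 V (positive root), so V_GS = 0.874 V.
I_D = (V_DD − V_GS)/R = (11.2 − 0.874) / 46.5 = 0.222 mA.

V_GS = 0.874 V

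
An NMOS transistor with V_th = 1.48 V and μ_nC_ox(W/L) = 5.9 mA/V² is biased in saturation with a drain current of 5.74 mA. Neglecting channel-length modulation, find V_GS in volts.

In saturation I_D = ½ k_n (V_GS − V_th)², so V_GS − V_th = √(2 I_D / k_n) = √(2 × 5.74 / 5.9) = 1.39 V.
V_GS = 1.48 + 1.39 = 2.87 V.

V_GS = 2.87 V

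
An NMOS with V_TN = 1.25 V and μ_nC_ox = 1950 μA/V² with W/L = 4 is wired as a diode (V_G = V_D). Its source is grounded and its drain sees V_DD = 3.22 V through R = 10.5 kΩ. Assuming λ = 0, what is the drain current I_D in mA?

I_D = 0.168 mA

With gate tied to drain, V_GS = V_DS ≥ V_GS − V_TN, so the device is in saturation.
k_n = μ_nC_ox · (W/L) = 7.8 mA/V².
KCL at the drain: ½ k_n (V_GS − V_TN)² = (V_DD − V_GS)/R.
Let x = V_GS − 1.25. Then 40.9 x² + x − 1.97 = 0, giving x = 0.207 V (positive root), so V_GS = 1.46 V.
I_D = (V_DD − V_GS)/R = (3.22 − 1.46) / 10.5 = 0.168 mA.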